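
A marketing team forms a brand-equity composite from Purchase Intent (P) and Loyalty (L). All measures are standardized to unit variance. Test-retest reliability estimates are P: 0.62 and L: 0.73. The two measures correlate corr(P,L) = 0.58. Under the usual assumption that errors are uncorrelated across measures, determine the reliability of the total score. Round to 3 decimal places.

Var(P+L) = 2 + 2·[0.58] = 2 + 1.16 = 3.16.
Because errors are independent across components, Cov(Tᵢ,Tⱼ) = Cov(Xᵢ,Xⱼ); the off-diagonal part of the true-score variance is the same as above.
True-score variance = [0.62 + 0.73] + 1.16 = 1.35 + 1.16 = 2.51.
Reliability = 2.51 / 3.16 = 0.794.

0.794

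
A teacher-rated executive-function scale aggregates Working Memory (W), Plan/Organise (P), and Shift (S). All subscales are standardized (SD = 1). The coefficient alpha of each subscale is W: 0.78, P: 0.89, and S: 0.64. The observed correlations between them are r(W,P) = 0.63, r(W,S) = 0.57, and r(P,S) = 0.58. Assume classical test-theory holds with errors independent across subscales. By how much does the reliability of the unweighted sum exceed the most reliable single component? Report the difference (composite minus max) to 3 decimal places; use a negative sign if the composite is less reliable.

Var(sum) = 3 + 3.56 = 6.56; true-score variance = 2.31 + 3.56 = 5.87; composite reliability = 0.8948.
Max component reliability = 0.8900.
Difference = 0.8948 − 0.8900 = 0.005.

0.005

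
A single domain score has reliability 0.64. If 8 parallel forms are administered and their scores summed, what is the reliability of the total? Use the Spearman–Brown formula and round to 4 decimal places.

0.9343

ρ_k = kρ / (1 + (k−1)ρ) = 8·0.64 / (1 + 7·0.64) = 5.120 / 5.480 = 0.9343.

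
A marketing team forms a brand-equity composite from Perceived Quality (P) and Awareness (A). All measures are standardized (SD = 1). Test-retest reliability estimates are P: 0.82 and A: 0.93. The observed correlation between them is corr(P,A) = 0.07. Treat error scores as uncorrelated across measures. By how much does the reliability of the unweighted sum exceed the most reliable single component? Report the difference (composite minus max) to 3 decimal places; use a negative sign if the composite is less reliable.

-0.047

Var(sum) = 2 + 0.14 = 2.14; true-score variance = 1.75 + 0.14 = 1.89; composite reliability = 0.8832.
Max component reliability = 0.9300.
Difference = 0.8832 − 0.9300 = -0.047.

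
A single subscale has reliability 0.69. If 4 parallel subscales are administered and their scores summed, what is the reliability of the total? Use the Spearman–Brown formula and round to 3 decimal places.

ρ_k = kρ / (1 + (k−1)ρ) = 4·0.69 / (1 + 3·0.69) = 2.760 / 3.070 = 0.899.

0.899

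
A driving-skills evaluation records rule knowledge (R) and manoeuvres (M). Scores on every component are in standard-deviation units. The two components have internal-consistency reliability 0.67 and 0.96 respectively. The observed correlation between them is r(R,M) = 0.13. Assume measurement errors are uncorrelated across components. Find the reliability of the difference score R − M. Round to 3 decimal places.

Var(R−M) = 1 + 1 − 2·0.13 = 2 − 0.26 = 1.74.
With uncorrelated errors the cross-covariances are all true-score covariance, so they carry over unchanged; only the diagonal terms shrink to ρᵢσᵢ².
True-score variance = [0.67 + 0.96] − 0.26 = 1.63 − 0.26 = 1.37.
Reliability = 1.37 / 1.74 = 0.787.

0.787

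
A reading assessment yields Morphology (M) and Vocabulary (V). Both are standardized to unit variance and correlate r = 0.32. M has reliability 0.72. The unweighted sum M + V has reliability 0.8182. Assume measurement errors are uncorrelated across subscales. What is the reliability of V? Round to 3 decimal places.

0.800

Var(M+V) = 2 + 2·0.32 = 2.640.
True-score variance = ρ_M + ρ_V + 2·0.32, so 0.8182 = (0.72 + ρ_V + 0.64) / 2.640.
ρ_V = 0.8182·2.640 − 0.72 − 0.64 = 0.800.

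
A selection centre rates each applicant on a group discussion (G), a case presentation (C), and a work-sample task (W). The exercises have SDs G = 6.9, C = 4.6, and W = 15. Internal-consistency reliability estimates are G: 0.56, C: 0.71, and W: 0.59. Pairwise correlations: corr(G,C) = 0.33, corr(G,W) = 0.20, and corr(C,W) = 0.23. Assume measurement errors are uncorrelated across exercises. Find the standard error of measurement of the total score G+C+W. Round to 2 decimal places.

Var(total) = 293.77 + 94.0884 = 387.858.
True-score variance = 174.435 + 94.0884 = 268.524, so reliability = 0.6923.
Error variance = 387.858 − 268.524 = 119.335; SEM = √119.335 = 10.92.

10.92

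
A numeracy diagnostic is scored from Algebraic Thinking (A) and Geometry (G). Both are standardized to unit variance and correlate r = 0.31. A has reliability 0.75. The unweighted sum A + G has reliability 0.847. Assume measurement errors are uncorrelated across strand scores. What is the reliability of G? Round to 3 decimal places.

Var(A+G) = 2 + 2·0.31 = 2.620.
True-score variance = ρ_A + ρ_G + 2·0.31, so 0.847 = (0.75 + ρ_G + 0.62) / 2.620.
ρ_G = 0.847·2.620 − 0.75 − 0.62 = 0.849.

0.849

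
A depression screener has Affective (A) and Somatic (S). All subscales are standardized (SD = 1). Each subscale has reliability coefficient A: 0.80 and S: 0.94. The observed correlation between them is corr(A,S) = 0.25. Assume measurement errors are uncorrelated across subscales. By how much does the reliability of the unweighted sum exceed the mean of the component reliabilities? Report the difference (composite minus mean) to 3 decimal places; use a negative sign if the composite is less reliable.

0.026

Var(sum) = 2 + 0.5 = 2.5; true-score variance = 1.74 + 0.5 = 2.24; composite reliability = 0.8960.
Mean component reliability = 0.8700.
Difference = 0.8960 − 0.8700 = 0.026.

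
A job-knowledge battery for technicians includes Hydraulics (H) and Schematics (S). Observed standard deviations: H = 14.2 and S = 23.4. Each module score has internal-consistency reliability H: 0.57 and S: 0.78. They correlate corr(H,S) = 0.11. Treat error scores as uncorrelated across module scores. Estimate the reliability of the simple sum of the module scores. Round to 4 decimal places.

0.7481

Var(H+S) = 14.2² + 23.4² + 2·[14.2·23.4·0.11] = 749.2 + 73.1016 = 822.302.
With uncorrelated errors the cross-covariances are all true-score covariance, so they carry over unchanged; only the diagonal terms shrink to ρᵢσᵢ².
True-score variance = [14.2²·0.57 + 23.4²·0.78] + 73.1016 = 542.032 + 73.1016 = 615.133.
Reliability = 615.133 / 822.302 = 0.7481.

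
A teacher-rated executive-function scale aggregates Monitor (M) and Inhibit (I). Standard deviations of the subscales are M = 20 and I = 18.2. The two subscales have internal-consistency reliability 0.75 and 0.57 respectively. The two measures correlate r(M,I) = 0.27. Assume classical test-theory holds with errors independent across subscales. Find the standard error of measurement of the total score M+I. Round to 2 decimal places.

Var(total) = 731.24 + 196.56 = 927.8.
True-score variance = 488.807 + 196.56 = 685.367, so reliability = 0.7387.
Error variance = 927.8 − 685.367 = 242.433; SEM = √242.433 = 15.57.

15.57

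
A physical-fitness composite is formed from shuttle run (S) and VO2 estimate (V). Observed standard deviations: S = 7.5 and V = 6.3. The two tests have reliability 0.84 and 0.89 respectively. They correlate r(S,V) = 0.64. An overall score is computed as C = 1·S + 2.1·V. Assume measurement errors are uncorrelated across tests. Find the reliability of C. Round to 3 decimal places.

0.921

Var(C) = 7.5² + 2.1²·6.3² + 2·[2.1·7.5·6.3·0.64] = 231.283 + 127.008 = 358.291.
With uncorrelated errors the cross-covariances are all true-score covariance, so they carry over unchanged; only the diagonal terms shrink to ρᵢσᵢ².
True-score variance = [7.5²·0.84 + 2.1²·6.3²·0.89] + 127.008 = 203.029 + 127.008 = 330.037.
Reliability = 330.037 / 358.291 = 0.921.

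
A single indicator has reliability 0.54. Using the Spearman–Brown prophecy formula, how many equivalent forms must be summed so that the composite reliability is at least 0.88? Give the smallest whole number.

7

k ≥ ρ*(1−ρ₁)/(ρ₁(1−ρ*)) = 0.88·0.46 / (0.54·0.12) = 6.247.
Smallest integer k = 7.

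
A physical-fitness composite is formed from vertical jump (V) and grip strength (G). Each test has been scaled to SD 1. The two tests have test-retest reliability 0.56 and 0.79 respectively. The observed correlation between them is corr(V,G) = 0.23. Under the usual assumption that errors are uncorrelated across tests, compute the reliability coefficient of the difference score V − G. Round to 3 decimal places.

0.578

Var(V−G) = 1 + 1 − 2·0.23 = 2 − 0.46 = 1.54.
With uncorrelated errors the cross-covariances are all true-score covariance, so they carry over unchanged; only the diagonal terms shrink to ρᵢσᵢ².
True-score variance = [0.56 + 0.79] − 0.46 = 1.35 − 0.46 = 0.89.
Reliability = 0.89 / 1.54 = 0.578.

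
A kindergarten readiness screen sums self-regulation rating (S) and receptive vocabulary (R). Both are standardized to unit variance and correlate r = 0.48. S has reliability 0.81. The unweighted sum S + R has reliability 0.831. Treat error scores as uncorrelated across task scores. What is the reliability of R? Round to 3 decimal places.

0.690

Var(S+R) = 2 + 2·0.48 = 2.960.
True-score variance = ρ_S + ρ_R + 2·0.48, so 0.831 = (0.81 + ρ_R + 0.96) / 2.960.
ρ_R = 0.831·2.960 − 0.81 − 0.96 = 0.690.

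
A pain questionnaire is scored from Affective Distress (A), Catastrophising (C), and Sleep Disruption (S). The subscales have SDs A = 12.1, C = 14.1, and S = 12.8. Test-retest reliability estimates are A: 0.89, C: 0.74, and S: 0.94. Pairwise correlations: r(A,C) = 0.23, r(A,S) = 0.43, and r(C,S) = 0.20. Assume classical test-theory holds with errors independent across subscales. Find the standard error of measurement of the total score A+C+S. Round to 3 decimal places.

8.811

Var(total) = 509.06 + 283.869 = 792.929.
True-score variance = 431.434 + 283.869 = 715.303, so reliability = 0.9021.
Error variance = 792.929 − 715.303 = 77.6261; SEM = √77.6261 = 8.811.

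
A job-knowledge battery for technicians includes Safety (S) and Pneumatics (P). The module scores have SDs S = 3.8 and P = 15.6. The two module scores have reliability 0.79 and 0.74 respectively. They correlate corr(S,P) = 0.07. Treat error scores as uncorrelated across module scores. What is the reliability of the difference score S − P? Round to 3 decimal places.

Var(S−P) = 3.8² + 15.6² − 2·3.8·15.6·0.07 = 257.8 − 8.2992 = 249.501.
With uncorrelated errors the cross-covariances are all true-score covariance, so they carry over unchanged; only the diagonal terms shrink to ρᵢσᵢ².
True-score variance = [3.8²·0.79 + 15.6²·0.74] − 8.2992 = 191.494 − 8.2992 = 183.195.
Reliability = 183.195 / 249.501 = 0.734.

0.734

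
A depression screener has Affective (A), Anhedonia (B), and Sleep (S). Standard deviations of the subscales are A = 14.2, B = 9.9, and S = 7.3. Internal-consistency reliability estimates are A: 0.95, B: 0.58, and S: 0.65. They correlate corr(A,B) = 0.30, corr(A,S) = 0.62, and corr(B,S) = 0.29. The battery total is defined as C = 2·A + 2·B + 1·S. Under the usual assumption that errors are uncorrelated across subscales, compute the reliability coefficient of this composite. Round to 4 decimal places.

0.8841

Var(C) = 2²·14.2² + 2²·9.9² + 7.3² + 2·[4·14.2·9.9·0.30 + 2·14.2·7.3·0.62 + 2·9.9·7.3·0.29] = 1251.89 + 678.302 = 1930.19.
With uncorrelated errors the cross-covariances are all true-score covariance, so they carry over unchanged; only the diagonal terms shrink to ρᵢσᵢ².
True-score variance = [2²·14.2²·0.95 + 2²·9.9²·0.58 + 7.3²·0.65] + 678.302 = 1028.25 + 678.302 = 1706.56.
Reliability = 1706.56 / 1930.19 = 0.8841.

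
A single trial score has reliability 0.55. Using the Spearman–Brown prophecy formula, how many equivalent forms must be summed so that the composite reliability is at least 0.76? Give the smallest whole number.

k ≥ ρ*(1−ρ₁)/(ρ₁(1−ρ*)) = 0.76·0.45 / (0.55·0.24) = 2.591.
Smallest integer k = 3.

3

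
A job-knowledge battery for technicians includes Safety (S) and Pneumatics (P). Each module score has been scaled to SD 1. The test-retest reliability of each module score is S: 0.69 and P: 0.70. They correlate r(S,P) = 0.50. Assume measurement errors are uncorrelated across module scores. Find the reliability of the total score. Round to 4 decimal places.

Var(S+P) = 2 + 2·[0.50] = 2 + 1 = 3.
With uncorrelated errors the cross-covariances are all true-score covariance, so they carry over unchanged; only the diagonal terms shrink to ρᵢσᵢ².
True-score variance = [0.69 + 0.70] + 1 = 1.39 + 1 = 2.39.
Reliability = 2.39 / 3 = 0.7967.

0.7967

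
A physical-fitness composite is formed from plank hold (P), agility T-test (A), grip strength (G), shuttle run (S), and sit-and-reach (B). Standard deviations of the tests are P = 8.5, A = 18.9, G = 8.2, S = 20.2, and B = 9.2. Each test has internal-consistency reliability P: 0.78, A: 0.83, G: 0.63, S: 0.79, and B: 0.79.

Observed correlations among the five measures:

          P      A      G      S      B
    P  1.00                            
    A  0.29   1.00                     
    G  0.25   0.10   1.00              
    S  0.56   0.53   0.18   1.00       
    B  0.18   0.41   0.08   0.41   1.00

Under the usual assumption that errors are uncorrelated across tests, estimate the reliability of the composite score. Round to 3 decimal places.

Var(P+A+G+S+B) = 8.5² + 18.9² + 8.2² + 20.2² + 9.2² + 2·[8.5·18.9·0.29 + 8.5·8.2·0.25 + 8.5·20.2·0.56 + 8.5·9.2·0.18 + 18.9·8.2·0.10 + 18.9·20.2·0.53 + 18.9·9.2·0.41 + 8.2·20.2·0.18 + 8.2·9.2·0.08 + 20.2·9.2·0.41] = 989.38 + 1150.84 = 2140.22.
With uncorrelated errors the cross-covariances are all true-score covariance, so they carry over unchanged; only the diagonal terms shrink to ρᵢσᵢ².
True-score variance = [8.5²·0.78 + 18.9²·0.83 + 8.2²·0.63 + 20.2²·0.79 + 9.2²·0.79] + 1150.84 = 784.418 + 1150.84 = 1935.25.
Reliability = 1935.25 / 2140.22 = 0.904.

0.904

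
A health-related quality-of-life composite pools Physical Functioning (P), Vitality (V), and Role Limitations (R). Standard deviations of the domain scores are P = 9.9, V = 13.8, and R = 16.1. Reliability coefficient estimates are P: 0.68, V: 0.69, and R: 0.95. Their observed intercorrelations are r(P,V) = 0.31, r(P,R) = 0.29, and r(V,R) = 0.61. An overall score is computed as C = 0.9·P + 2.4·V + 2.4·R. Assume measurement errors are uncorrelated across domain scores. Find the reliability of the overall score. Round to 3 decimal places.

0.905

Var(C) = 0.9²·9.9² + 2.4²·13.8² + 2.4²·16.1² + 2·[2.16·9.9·13.8·0.31 + 2.16·9.9·16.1·0.29 + 5.76·13.8·16.1·0.61] = 2669.37 + 1943.95 = 4613.32.
Under uncorrelated errors the observed covariances equal the true-score covariances, so only the own-variance terms attenuate.
True-score variance = [0.9²·9.9²·0.68 + 2.4²·13.8²·0.69 + 2.4²·16.1²·0.95] + 1943.95 = 2229.27 + 1943.95 = 4173.21.
Reliability = 4173.21 / 4613.32 = 0.905.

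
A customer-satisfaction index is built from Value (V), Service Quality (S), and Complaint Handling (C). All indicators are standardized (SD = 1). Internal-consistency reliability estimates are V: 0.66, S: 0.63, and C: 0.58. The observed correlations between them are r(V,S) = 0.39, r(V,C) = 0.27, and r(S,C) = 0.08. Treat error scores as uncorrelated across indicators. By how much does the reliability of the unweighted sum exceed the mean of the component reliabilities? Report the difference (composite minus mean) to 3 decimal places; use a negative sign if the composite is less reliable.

Var(sum) = 3 + 1.48 = 4.48; true-score variance = 1.87 + 1.48 = 3.35; composite reliability = 0.7478.
Mean component reliability = 0.6233.
Difference = 0.7478 − 0.6233 = 0.124.

0.124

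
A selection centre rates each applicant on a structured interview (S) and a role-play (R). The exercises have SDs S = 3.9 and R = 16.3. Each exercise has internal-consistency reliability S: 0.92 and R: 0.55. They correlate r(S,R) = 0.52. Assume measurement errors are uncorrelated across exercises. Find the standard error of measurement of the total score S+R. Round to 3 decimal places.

10.990

Var(total) = 280.9 + 66.1128 = 347.013.
True-score variance = 160.123 + 66.1128 = 226.236, so reliability = 0.6520.
Error variance = 347.013 − 226.236 = 120.777; SEM = √120.777 = 10.990.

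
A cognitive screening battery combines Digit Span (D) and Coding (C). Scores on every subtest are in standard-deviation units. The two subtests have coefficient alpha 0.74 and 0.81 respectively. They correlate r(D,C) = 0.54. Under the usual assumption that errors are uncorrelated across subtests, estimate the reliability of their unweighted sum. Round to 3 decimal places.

Var(D+C) = 2 + 2·[0.54] = 2 + 1.08 = 3.08.
With uncorrelated errors the cross-covariances are all true-score covariance, so they carry over unchanged; only the diagonal terms shrink to ρᵢσᵢ².
True-score variance = [0.74 + 0.81] + 1.08 = 1.55 + 1.08 = 2.63.
Reliability = 2.63 / 3.08 = 0.854.

0.854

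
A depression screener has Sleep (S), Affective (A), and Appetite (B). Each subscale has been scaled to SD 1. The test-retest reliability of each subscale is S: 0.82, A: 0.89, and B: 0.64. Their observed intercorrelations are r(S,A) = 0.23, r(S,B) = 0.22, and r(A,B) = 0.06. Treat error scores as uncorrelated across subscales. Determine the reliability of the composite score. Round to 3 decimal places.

0.838

Var(S+A+B) = 3 + 2·[0.23 + 0.22 + 0.06] = 3 + 1.02 = 4.02.
Because errors are independent across components, Cov(Tᵢ,Tⱼ) = Cov(Xᵢ,Xⱼ); the off-diagonal part of the true-score variance is the same as above.
True-score variance = [0.82 + 0.89 + 0.64] + 1.02 = 2.35 + 1.02 = 3.37.
Reliability = 3.37 / 4.02 = 0.838.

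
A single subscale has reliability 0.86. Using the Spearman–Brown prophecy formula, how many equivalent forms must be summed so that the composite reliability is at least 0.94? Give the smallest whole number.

k ≥ ρ*(1−ρ₁)/(ρ₁(1−ρ*)) = 0.94·0.14 / (0.86·0.06) = 2.550.
Smallest integer k = 3.

3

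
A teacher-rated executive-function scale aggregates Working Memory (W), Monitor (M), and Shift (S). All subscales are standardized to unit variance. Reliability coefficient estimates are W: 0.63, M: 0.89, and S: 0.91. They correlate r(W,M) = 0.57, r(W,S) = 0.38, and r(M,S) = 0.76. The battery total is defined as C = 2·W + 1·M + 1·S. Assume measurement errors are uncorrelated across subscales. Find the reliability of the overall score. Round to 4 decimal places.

0.8516

Var(C) = 2² + 1 + 1 + 2·[2·0.57 + 2·0.38 + 0.76] = 6 + 5.32 = 11.32.
With uncorrelated errors the cross-covariances are all true-score covariance, so they carry over unchanged; only the diagonal terms shrink to ρᵢσᵢ².
True-score variance = [2²·0.63 + 0.89 + 0.91] + 5.32 = 4.32 + 5.32 = 9.64.
Reliability = 9.64 / 11.32 = 0.8516.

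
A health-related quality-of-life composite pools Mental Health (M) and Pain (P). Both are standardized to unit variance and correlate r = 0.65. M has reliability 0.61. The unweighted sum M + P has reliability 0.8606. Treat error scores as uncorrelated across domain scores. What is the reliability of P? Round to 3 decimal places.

0.930

Var(M+P) = 2 + 2·0.65 = 3.300.
True-score variance = ρ_M + ρ_P + 2·0.65, so 0.8606 = (0.61 + ρ_P + 1.30) / 3.300.
ρ_P = 0.8606·3.300 − 0.61 − 1.30 = 0.930.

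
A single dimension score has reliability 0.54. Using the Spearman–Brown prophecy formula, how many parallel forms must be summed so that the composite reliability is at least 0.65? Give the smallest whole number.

k ≥ ρ*(1−ρ₁)/(ρ₁(1−ρ*)) = 0.65·0.46 / (0.54·0.35) = 1.582.
Smallest integer k = 2.

2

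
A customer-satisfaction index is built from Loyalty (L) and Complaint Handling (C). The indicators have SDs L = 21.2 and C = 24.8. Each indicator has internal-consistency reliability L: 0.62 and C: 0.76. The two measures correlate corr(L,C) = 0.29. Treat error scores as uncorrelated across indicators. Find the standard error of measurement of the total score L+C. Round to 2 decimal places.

17.84

Var(total) = 1064.48 + 304.941 = 1369.42.
True-score variance = 746.083 + 304.941 = 1051.02, so reliability = 0.7675.
Error variance = 1369.42 − 1051.02 = 318.397; SEM = √318.397 = 17.84.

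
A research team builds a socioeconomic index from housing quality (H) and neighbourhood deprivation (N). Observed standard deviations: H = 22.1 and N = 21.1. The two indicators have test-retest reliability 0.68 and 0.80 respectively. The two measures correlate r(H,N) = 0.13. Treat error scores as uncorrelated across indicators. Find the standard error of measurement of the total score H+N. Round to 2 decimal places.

15.66

Var(total) = 933.62 + 121.241 = 1054.86.
True-score variance = 688.287 + 121.241 = 809.527, so reliability = 0.7674.
Error variance = 1054.86 − 809.527 = 245.333; SEM = √245.333 = 15.66.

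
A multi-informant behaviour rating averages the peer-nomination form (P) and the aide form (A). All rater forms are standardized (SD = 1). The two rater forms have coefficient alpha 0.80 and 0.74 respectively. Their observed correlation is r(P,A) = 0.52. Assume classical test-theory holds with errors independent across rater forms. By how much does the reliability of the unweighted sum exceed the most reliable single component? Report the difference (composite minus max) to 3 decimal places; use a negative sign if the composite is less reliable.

Var(sum) = 2 + 1.04 = 3.04; true-score variance = 1.54 + 1.04 = 2.58; composite reliability = 0.8487.
Max component reliability = 0.8000.
Difference = 0.8487 − 0.8000 = 0.049.

0.049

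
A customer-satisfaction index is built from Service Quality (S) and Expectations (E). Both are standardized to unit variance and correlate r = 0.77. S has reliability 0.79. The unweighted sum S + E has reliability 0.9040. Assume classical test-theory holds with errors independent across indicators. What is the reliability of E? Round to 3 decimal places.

0.870

Var(S+E) = 2 + 2·0.77 = 3.540.
True-score variance = ρ_S + ρ_E + 2·0.77, so 0.9040 = (0.79 + ρ_E + 1.54) / 3.540.
ρ_E = 0.9040·3.540 − 0.79 − 1.54 = 0.870.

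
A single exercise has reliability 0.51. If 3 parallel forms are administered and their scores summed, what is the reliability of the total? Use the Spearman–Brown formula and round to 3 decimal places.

ρ_k = kρ / (1 + (k−1)ρ) = 3·0.51 / (1 + 2·0.51) = 1.530 / 2.020 = 0.757.

0.757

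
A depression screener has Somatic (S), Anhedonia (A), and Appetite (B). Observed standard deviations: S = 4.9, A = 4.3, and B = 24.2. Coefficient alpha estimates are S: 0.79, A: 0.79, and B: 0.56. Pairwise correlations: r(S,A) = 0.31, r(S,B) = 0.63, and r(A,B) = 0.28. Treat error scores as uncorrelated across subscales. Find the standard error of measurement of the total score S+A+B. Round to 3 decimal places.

16.328

Var(total) = 628.14 + 220.748 = 848.888.
True-score variance = 361.533 + 220.748 = 582.281, so reliability = 0.6859.
Error variance = 848.888 − 582.281 = 266.607; SEM = √266.607 = 16.328.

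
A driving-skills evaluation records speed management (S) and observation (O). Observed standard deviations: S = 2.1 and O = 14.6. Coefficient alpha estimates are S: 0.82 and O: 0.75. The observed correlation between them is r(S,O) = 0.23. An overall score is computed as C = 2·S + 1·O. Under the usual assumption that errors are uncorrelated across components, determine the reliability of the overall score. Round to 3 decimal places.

Var(C) = 2²·2.1² + 14.6² + 2·[2·2.1·14.6·0.23] = 230.8 + 28.2072 = 259.007.
Because errors are independent across components, Cov(Tᵢ,Tⱼ) = Cov(Xᵢ,Xⱼ); the off-diagonal part of the true-score variance is the same as above.
True-score variance = [2²·2.1²·0.82 + 14.6²·0.75] + 28.2072 = 174.335 + 28.2072 = 202.542.
Reliability = 202.542 / 259.007 = 0.782.

0.782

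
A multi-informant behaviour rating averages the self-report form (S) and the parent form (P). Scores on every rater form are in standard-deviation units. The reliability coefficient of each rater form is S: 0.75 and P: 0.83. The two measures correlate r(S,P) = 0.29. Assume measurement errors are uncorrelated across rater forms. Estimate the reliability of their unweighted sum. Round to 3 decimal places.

Var(S+P) = 2 + 2·[0.29] = 2 + 0.58 = 2.58.
Under uncorrelated errors the observed covariances equal the true-score covariances, so only the own-variance terms attenuate.
True-score variance = [0.75 + 0.83] + 0.58 = 1.58 + 0.58 = 2.16.
Reliability = 2.16 / 2.58 = 0.837.

0.837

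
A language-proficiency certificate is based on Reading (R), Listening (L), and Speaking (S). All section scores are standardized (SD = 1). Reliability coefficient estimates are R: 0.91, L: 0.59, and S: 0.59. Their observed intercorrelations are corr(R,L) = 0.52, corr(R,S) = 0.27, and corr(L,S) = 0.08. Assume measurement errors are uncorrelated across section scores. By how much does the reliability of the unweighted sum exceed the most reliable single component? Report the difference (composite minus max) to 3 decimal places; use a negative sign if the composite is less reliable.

Var(sum) = 3 + 1.74 = 4.74; true-score variance = 2.09 + 1.74 = 3.83; composite reliability = 0.8080.
Max component reliability = 0.9100.
Difference = 0.8080 − 0.9100 = -0.102.

-0.102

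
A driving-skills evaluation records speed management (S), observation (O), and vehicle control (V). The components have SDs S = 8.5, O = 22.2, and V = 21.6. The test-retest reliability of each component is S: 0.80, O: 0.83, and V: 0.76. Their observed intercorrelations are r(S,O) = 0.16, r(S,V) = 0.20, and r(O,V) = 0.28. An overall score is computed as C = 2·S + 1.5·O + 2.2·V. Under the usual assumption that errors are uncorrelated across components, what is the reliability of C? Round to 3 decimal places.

Var(C) = 2²·8.5² + 1.5²·22.2² + 2.2²·21.6² + 2·[3·8.5·22.2·0.16 + 4.4·8.5·21.6·0.20 + 3.3·22.2·21.6·0.28] = 3656.04 + 1390.44 = 5046.48.
Because errors are independent across components, Cov(Tᵢ,Tⱼ) = Cov(Xᵢ,Xⱼ); the off-diagonal part of the true-score variance is the same as above.
True-score variance = [2²·8.5²·0.80 + 1.5²·22.2²·0.83 + 2.2²·21.6²·0.76] + 1390.44 = 2867.77 + 1390.44 = 4258.21.
Reliability = 4258.21 / 5046.48 = 0.844.

0.844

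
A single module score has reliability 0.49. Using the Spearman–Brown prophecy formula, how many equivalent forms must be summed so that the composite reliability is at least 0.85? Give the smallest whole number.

k ≥ ρ*(1−ρ₁)/(ρ₁(1−ρ*)) = 0.85·0.51 / (0.49·0.15) = 5.898.
Smallest integer k = 6.

6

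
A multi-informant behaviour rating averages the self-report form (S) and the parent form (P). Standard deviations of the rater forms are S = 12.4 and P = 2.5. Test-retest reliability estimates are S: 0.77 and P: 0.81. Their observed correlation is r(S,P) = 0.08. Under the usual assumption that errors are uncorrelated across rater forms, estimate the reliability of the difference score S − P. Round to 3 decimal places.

0.764

Var(S−P) = 12.4² + 2.5² − 2·12.4·2.5·0.08 = 160.01 − 4.96 = 155.05.
Because errors are independent across components, Cov(Tᵢ,Tⱼ) = Cov(Xᵢ,Xⱼ); the off-diagonal part of the true-score variance is the same as above.
True-score variance = [12.4²·0.77 + 2.5²·0.81] − 4.96 = 123.458 − 4.96 = 118.498.
Reliability = 118.498 / 155.05 = 0.764.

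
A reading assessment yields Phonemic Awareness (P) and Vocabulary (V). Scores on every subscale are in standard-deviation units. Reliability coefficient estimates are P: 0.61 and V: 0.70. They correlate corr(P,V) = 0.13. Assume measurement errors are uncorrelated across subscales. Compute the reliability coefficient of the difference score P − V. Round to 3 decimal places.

0.603

Var(P−V) = 1 + 1 − 2·0.13 = 2 − 0.26 = 1.74.
Because errors are independent across components, Cov(Tᵢ,Tⱼ) = Cov(Xᵢ,Xⱼ); the off-diagonal part of the true-score variance is the same as above.
True-score variance = [0.61 + 0.70] − 0.26 = 1.31 − 0.26 = 1.05.
Reliability = 1.05 / 1.74 = 0.603.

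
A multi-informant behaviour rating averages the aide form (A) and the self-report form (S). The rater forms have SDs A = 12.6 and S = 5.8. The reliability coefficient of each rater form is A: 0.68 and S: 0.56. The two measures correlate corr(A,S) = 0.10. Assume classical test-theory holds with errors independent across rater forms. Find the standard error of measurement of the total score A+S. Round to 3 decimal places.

8.100

Var(total) = 192.4 + 14.616 = 207.016.
True-score variance = 126.795 + 14.616 = 141.411, so reliability = 0.6831.
Error variance = 207.016 − 141.411 = 65.6048; SEM = √65.6048 = 8.100.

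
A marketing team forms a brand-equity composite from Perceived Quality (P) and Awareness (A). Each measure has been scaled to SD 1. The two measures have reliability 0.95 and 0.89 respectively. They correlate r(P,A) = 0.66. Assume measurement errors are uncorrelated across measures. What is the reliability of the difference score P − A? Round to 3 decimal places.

0.765

Var(P−A) = 1 + 1 − 2·0.66 = 2 − 1.32 = 0.68.
With uncorrelated errors the cross-covariances are all true-score covariance, so they carry over unchanged; only the diagonal terms shrink to ρᵢσᵢ².
True-score variance = [0.95 + 0.89] − 1.32 = 1.84 − 1.32 = 0.52.
Reliability = 0.52 / 0.68 = 0.765.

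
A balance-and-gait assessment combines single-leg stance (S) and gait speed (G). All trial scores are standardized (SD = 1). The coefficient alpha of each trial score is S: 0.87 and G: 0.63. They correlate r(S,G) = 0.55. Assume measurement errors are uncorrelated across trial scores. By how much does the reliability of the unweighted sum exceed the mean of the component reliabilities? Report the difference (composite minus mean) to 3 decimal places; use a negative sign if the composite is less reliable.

0.089

Var(sum) = 2 + 1.1 = 3.1; true-score variance = 1.5 + 1.1 = 2.6; composite reliability = 0.8387.
Mean component reliability = 0.7500.
Difference = 0.8387 − 0.7500 = 0.089.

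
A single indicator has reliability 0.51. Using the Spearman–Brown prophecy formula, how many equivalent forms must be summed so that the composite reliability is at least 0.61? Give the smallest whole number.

2

k ≥ ρ*(1−ρ₁)/(ρ₁(1−ρ*)) = 0.61·0.49 / (0.51·0.39) = 1.503.
Smallest integer k = 2.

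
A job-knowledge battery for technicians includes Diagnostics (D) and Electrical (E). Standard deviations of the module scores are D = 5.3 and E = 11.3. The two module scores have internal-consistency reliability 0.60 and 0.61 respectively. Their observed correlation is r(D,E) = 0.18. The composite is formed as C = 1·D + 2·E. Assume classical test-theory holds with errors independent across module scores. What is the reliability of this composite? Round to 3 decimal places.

Var(C) = 5.3² + 2²·11.3² + 2·[2·5.3·11.3·0.18] = 538.85 + 43.1208 = 581.971.
With uncorrelated errors the cross-covariances are all true-score covariance, so they carry over unchanged; only the diagonal terms shrink to ρᵢσᵢ².
True-score variance = [5.3²·0.60 + 2²·11.3²·0.61] + 43.1208 = 328.418 + 43.1208 = 371.538.
Reliability = 371.538 / 581.971 = 0.638.

0.638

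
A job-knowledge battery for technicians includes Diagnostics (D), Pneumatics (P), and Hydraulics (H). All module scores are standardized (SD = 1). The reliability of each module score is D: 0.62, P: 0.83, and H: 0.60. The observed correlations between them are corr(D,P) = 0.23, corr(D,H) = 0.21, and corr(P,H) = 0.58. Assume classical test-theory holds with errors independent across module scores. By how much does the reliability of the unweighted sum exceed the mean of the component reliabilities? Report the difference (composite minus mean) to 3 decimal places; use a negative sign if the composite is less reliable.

0.128

Var(sum) = 3 + 2.04 = 5.04; true-score variance = 2.05 + 2.04 = 4.09; composite reliability = 0.8115.
Mean component reliability = 0.6833.
Difference = 0.8115 − 0.6833 = 0.128.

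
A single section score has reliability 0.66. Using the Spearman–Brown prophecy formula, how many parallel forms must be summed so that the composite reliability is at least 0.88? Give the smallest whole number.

4

k ≥ ρ*(1−ρ₁)/(ρ₁(1−ρ*)) = 0.88·0.34 / (0.66·0.12) = 3.778.
Smallest integer k = 4.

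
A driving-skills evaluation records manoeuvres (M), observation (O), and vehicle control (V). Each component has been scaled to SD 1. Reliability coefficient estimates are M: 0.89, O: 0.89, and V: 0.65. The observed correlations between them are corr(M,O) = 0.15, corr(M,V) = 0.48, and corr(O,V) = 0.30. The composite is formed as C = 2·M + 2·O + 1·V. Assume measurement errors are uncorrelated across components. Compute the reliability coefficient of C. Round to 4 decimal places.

0.9077

Var(C) = 2² + 2² + 1 + 2·[4·0.15 + 2·0.48 + 2·0.30] = 9 + 4.32 = 13.32.
With uncorrelated errors the cross-covariances are all true-score covariance, so they carry over unchanged; only the diagonal terms shrink to ρᵢσᵢ².
True-score variance = [2²·0.89 + 2²·0.89 + 0.65] + 4.32 = 7.77 + 4.32 = 12.09.
Reliability = 12.09 / 13.32 = 0.9077.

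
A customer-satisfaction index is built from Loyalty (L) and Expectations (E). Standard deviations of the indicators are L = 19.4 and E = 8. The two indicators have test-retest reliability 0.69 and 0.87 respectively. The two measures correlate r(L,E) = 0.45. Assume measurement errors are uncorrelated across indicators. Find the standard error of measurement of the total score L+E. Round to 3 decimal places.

11.180

Var(total) = 440.36 + 139.68 = 580.04.
True-score variance = 315.368 + 139.68 = 455.048, so reliability = 0.7845.
Error variance = 580.04 − 455.048 = 124.992; SEM = √124.992 = 11.180.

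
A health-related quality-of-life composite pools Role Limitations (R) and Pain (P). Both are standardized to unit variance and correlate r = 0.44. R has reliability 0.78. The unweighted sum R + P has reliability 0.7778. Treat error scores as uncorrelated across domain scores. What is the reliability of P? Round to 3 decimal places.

0.580

Var(R+P) = 2 + 2·0.44 = 2.880.
True-score variance = ρ_R + ρ_P + 2·0.44, so 0.7778 = (0.78 + ρ_P + 0.88) / 2.880.
ρ_P = 0.7778·2.880 − 0.78 − 0.88 = 0.580.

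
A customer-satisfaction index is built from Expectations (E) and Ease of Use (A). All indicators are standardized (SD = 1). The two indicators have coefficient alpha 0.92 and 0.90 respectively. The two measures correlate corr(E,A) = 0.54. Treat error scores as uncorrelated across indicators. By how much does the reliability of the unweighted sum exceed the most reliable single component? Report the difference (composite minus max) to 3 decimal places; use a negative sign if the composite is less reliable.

Var(sum) = 2 + 1.08 = 3.08; true-score variance = 1.82 + 1.08 = 2.9; composite reliability = 0.9416.
Max component reliability = 0.9200.
Difference = 0.9416 − 0.9200 = 0.022.

0.022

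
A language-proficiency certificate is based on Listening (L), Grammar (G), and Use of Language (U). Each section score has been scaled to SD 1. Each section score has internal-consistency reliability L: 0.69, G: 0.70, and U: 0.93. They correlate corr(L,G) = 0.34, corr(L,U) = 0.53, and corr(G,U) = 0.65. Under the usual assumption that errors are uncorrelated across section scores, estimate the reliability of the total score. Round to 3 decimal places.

0.887

Var(L+G+U) = 3 + 2·[0.34 + 0.53 + 0.65] = 3 + 3.04 = 6.04.
With uncorrelated errors the cross-covariances are all true-score covariance, so they carry over unchanged; only the diagonal terms shrink to ρᵢσᵢ².
True-score variance = [0.69 + 0.70 + 0.93] + 3.04 = 2.32 + 3.04 = 5.36.
Reliability = 5.36 / 6.04 = 0.887.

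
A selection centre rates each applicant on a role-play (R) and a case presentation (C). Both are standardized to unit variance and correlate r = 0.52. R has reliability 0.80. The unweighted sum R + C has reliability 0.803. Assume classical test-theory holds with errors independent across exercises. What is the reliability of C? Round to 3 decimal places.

0.601

Var(R+C) = 2 + 2·0.52 = 3.040.
True-score variance = ρ_R + ρ_C + 2·0.52, so 0.803 = (0.80 + ρ_C + 1.04) / 3.040.
ρ_C = 0.803·3.040 − 0.80 − 1.04 = 0.601.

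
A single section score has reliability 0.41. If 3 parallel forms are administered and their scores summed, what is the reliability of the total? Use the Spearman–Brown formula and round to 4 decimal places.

0.6758

ρ_k = kρ / (1 + (k−1)ρ) = 3·0.41 / (1 + 2·0.41) = 1.230 / 1.820 = 0.6758.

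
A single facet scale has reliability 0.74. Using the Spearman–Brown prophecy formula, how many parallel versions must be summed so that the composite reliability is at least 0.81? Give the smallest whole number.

2

k ≥ ρ*(1−ρ₁)/(ρ₁(1−ρ*)) = 0.81·0.26 / (0.74·0.19) = 1.498.
Smallest integer k = 2.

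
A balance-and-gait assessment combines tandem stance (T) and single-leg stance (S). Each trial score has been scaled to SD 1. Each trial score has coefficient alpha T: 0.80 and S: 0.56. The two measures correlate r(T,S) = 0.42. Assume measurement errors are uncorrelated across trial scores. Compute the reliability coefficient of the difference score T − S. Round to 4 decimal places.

0.4483

Var(T−S) = 1 + 1 − 2·0.42 = 2 − 0.84 = 1.16.
Under uncorrelated errors the observed covariances equal the true-score covariances, so only the own-variance terms attenuate.
True-score variance = [0.80 + 0.56] − 0.84 = 1.36 − 0.84 = 0.52.
Reliability = 0.52 / 1.16 = 0.4483.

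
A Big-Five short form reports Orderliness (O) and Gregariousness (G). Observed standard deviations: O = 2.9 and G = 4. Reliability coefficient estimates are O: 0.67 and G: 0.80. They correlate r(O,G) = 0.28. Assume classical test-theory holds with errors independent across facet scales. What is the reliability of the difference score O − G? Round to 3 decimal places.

Var(O−G) = 2.9² + 4² − 2·2.9·4·0.28 = 24.41 − 6.496 = 17.914.
With uncorrelated errors the cross-covariances are all true-score covariance, so they carry over unchanged; only the diagonal terms shrink to ρᵢσᵢ².
True-score variance = [2.9²·0.67 + 4²·0.80] − 6.496 = 18.4347 − 6.496 = 11.9387.
Reliability = 11.9387 / 17.914 = 0.666.

0.666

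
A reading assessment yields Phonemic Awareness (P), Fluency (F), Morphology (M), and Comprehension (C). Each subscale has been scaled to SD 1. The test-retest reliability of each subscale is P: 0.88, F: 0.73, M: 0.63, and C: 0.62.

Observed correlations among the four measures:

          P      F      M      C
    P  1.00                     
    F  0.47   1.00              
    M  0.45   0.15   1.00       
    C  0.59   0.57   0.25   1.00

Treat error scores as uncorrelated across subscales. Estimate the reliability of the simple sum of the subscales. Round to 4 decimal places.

0.8728

Var(P+F+M+C) = 4 + 2·[0.47 + 0.45 + 0.59 + 0.15 + 0.57 + 0.25] = 4 + 4.96 = 8.96.
With uncorrelated errors the cross-covariances are all true-score covariance, so they carry over unchanged; only the diagonal terms shrink to ρᵢσᵢ².
True-score variance = [0.88 + 0.73 + 0.63 + 0.62] + 4.96 = 2.86 + 4.96 = 7.82.
Reliability = 7.82 / 8.96 = 0.8728.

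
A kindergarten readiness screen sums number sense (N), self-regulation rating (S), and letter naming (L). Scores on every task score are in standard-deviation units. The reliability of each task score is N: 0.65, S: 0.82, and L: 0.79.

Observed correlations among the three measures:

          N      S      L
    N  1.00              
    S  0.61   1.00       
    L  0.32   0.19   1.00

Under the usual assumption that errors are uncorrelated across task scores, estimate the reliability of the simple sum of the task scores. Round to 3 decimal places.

Var(N+S+L) = 3 + 2·[0.61 + 0.32 + 0.19] = 3 + 2.24 = 5.24.
With uncorrelated errors the cross-covariances are all true-score covariance, so they carry over unchanged; only the diagonal terms shrink to ρᵢσᵢ².
True-score variance = [0.65 + 0.82 + 0.79] + 2.24 = 2.26 + 2.24 = 4.5.
Reliability = 4.5 / 5.24 = 0.859.

0.859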